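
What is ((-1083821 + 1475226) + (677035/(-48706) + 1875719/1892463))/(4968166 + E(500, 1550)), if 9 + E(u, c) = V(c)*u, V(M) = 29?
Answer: 1568534483175913/19968388498051602 ≈ 0.078551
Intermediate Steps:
E(u, c) = -9 + 29*u
((-1083821 + 1475226) + (677035/(-48706) + 1875719/1892463))/(4968166 + E(500, 1550)) = ((-1083821 + 1475226) + (677035/(-48706) + 1875719/1892463))/(4968166 + (-9 + 29*500)) = (391405 + (677035*(-1/48706) + 1875719*(1/1892463)))/(4968166 + (-9 + 14500)) = (391405 + (-677035/48706 + 81553/82281))/(4968166 + 14491) = (391405 - 51734996417/4007578386)/4982657 = (1568534483175913/4007578386)*(1/4982657) = 1568534483175913/19968388498051602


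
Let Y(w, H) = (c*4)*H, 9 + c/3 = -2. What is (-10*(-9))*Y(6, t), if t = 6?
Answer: -71280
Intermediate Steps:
c = -33 (c = -27 + 3*(-2) = -27 - 6 = -33)
Y(w, H) = -132*H (Y(w, H) = (-33*4)*H = -132*H)
(-10*(-9))*Y(6, t) = (-10*(-9))*(-132*6) = 90*(-792) = -71280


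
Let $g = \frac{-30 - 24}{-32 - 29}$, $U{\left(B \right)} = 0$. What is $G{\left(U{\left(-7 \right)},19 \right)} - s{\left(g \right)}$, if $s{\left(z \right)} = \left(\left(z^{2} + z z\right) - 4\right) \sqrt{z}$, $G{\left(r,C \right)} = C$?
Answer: $19 + \frac{27156 \sqrt{366}}{226981} \approx 21.289$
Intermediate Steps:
$g = \frac{54}{61}$ ($g = - \frac{54}{-61} = \left(-54\right) \left(- \frac{1}{61}\right) = \frac{54}{61} \approx 0.88525$)
$s{\left(z \right)} = \sqrt{z} \left(-4 + 2 z^{2}\right)$ ($s{\left(z \right)} = \left(\left(z^{2} + z^{2}\right) - 4\right) \sqrt{z} = \left(2 z^{2} - 4\right) \sqrt{z} = \left(-4 + 2 z^{2}\right) \sqrt{z} = \sqrt{z} \left(-4 + 2 z^{2}\right)$)
$G{\left(U{\left(-7 \right)},19 \right)} - s{\left(g \right)} = 19 - 2 \sqrt{\frac{54}{61}} \left(-2 + \left(\frac{54}{61}\right)^{2}\right) = 19 - 2 \frac{3 \sqrt{366}}{61} \left(-2 + \frac{2916}{3721}\right) = 19 - 2 \frac{3 \sqrt{366}}{61} \left(- \frac{4526}{3721}\right) = 19 - - \frac{27156 \sqrt{366}}{226981} = 19 + \frac{27156 \sqrt{366}}{226981}$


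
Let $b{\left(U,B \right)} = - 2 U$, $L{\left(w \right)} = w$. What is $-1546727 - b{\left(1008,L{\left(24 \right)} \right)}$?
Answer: $-1544711$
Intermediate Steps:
$-1546727 - b{\left(1008,L{\left(24 \right)} \right)} = -1546727 - \left(-2\right) 1008 = -1546727 - -2016 = -1546727 + 2016 = -1544711$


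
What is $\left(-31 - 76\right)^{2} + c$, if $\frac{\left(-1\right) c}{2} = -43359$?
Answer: $98167$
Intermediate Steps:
$c = 86718$ ($c = \left(-2\right) \left(-43359\right) = 86718$)
$\left(-31 - 76\right)^{2} + c = \left(-31 - 76\right)^{2} + 86718 = \left(-107\right)^{2} + 86718 = 11449 + 86718 = 98167$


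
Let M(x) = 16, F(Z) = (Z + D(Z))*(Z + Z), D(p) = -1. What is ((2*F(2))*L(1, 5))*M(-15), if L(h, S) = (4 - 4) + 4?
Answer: 512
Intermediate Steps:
L(h, S) = 4 (L(h, S) = 0 + 4 = 4)
F(Z) = 2*Z*(-1 + Z) (F(Z) = (Z - 1)*(Z + Z) = (-1 + Z)*(2*Z) = 2*Z*(-1 + Z))
((2*F(2))*L(1, 5))*M(-15) = ((2*(2*2*(-1 + 2)))*4)*16 = ((2*(2*2*1))*4)*16 = ((2*4)*4)*16 = (8*4)*16 = 32*16 = 512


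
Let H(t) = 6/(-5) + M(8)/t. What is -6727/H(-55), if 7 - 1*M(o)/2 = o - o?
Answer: 73997/16 ≈ 4624.8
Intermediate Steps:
M(o) = 14 (M(o) = 14 - 2*(o - o) = 14 - 2*0 = 14 + 0 = 14)
H(t) = -6/5 + 14/t (H(t) = 6/(-5) + 14/t = 6*(-⅕) + 14/t = -6/5 + 14/t)
-6727/H(-55) = -6727/(-6/5 + 14/(-55)) = -6727/(-6/5 + 14*(-1/55)) = -6727/(-6/5 - 14/55) = -6727/(-16/11) = -6727*(-11/16) = 73997/16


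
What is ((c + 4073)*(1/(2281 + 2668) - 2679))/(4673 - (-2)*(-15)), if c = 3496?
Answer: -100352602530/22978207 ≈ -4367.3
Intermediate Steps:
((c + 4073)*(1/(2281 + 2668) - 2679))/(4673 - (-2)*(-15)) = ((3496 + 4073)*(1/(2281 + 2668) - 2679))/(4673 - (-2)*(-15)) = (7569*(1/4949 - 2679))/(4673 - 1*30) = (7569*(1/4949 - 2679))/(4673 - 30) = (7569*(-13258370/4949))/4643 = -100352602530/4949*1/4643 = -100352602530/22978207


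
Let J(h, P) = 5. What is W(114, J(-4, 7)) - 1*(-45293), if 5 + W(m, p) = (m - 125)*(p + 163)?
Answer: 43440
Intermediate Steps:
W(m, p) = -5 + (-125 + m)*(163 + p) (W(m, p) = -5 + (m - 125)*(p + 163) = -5 + (-125 + m)*(163 + p))
W(114, J(-4, 7)) - 1*(-45293) = (-20380 - 125*5 + 163*114 + 114*5) - 1*(-45293) = (-20380 - 625 + 18582 + 570) + 45293 = -1853 + 45293 = 43440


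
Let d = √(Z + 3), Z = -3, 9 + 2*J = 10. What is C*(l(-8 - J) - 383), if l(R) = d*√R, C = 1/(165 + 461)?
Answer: -383/626 ≈ -0.61182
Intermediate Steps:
J = ½ (J = -9/2 + (½)*10 = -9/2 + 5 = ½ ≈ 0.50000)
C = 1/626 ≈ 0.0015974
d = 0 (d = √(-3 + 3) = √0 = 0)
l(R) = 0 (l(R) = 0*√R = 0)
C*(l(-8 - J) - 383) = (0 - 383)/626 = (1/626)*(-383) = -383/626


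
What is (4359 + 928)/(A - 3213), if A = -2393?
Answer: -5287/5606 ≈ -0.94310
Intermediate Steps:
(4359 + 928)/(A - 3213) = (4359 + 928)/(-2393 - 3213) = 5287/(-5606) = 5287*(-1/5606) = -5287/5606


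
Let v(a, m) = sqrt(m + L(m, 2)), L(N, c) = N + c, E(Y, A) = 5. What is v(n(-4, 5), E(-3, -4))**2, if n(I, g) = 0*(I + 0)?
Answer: 12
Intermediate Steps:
n(I, g) = 0 (n(I, g) = 0*I = 0)
v(a, m) = sqrt(2 + 2*m) (v(a, m) = sqrt(m + (m + 2)) = sqrt(m + (2 + m)) = sqrt(2 + 2*m))
v(n(-4, 5), E(-3, -4))**2 = (sqrt(2 + 2*5))**2 = (sqrt(2 + 10))**2 = (sqrt(12))**2 = (2*sqrt(3))**2 = 12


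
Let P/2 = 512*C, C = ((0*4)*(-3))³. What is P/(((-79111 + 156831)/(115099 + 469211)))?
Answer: 0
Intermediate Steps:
C = 0 (C = (0*(-3))³ = 0³ = 0)
P = 0 (P = 2*(512*0) = 2*0 = 0)
P/(((-79111 + 156831)/(115099 + 469211))) = 0/(((-79111 + 156831)/(115099 + 469211))) = 0/((77720/584310)) = 0/((77720*(1/584310))) = 0/(7772/58431) = 0*(58431/7772) = 0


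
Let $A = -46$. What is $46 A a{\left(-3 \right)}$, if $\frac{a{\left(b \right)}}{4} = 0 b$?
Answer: $0$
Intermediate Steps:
$a{\left(b \right)} = 0$ ($a{\left(b \right)} = 4 \cdot 0 b = 4 \cdot 0 = 0$)
$46 A a{\left(-3 \right)} = 46 \left(-46\right) 0 = \left(-2116\right) 0 = 0$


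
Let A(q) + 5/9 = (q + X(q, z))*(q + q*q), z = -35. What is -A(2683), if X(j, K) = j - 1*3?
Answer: -347578968919/9 ≈ -3.8620e+10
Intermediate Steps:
X(j, K) = -3 + j (X(j, K) = j - 3 = -3 + j)
A(q) = -5/9 + (-3 + 2*q)*(q + q**2) (A(q) = -5/9 + (q + (-3 + q))*(q + q*q) = -5/9 + (-3 + 2*q)*(q + q**2))
-A(2683) = -(-5/9 - 1*2683**2 - 3*2683 + 2*2683**3) = -(-5/9 - 1*7198489 - 8049 + 2*19313545987) = -(-5/9 - 7198489 - 8049 + 38627091974) = -1*347578968919/9 = -347578968919/9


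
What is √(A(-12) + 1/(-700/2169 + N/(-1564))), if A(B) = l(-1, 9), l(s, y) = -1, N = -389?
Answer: 5*I*√36588083365/251059 ≈ 3.8095*I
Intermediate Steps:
A(B) = -1
√(A(-12) + 1/(-700/2169 + N/(-1564))) = √(-1 + 1/(-700/2169 - 389/(-1564))) = √(-1 + 1/(-700*1/2169 - 389*(-1/1564))) = √(-1 + 1/(-700/2169 + 389/1564)) = √(-1 + 1/(-251059/3392316)) = √(-1 - 3392316/251059) = √(-3643375/251059) = 5*I*√36588083365/251059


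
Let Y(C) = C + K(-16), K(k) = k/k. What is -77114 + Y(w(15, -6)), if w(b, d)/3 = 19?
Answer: -77056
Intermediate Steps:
K(k) = 1
w(b, d) = 57 (w(b, d) = 3*19 = 57)
Y(C) = 1 + C (Y(C) = C + 1 = 1 + C)
-77114 + Y(w(15, -6)) = -77114 + (1 + 57) = -77114 + 58 = -77056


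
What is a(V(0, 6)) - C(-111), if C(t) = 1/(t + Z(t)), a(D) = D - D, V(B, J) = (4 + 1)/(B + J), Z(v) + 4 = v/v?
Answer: 1/114 ≈ 0.0087719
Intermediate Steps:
Z(v) = -3 (Z(v) = -4 + v/v = -4 + 1 = -3)
V(B, J) = 5/(B + J)
a(D) = 0
C(t) = 1/(-3 + t) (C(t) = 1/(t - 3) = 1/(-3 + t))
a(V(0, 6)) - C(-111) = 0 - 1/(-3 - 111) = 0 - 1/(-114) = 0 - 1*(-1/114) = 0 + 1/114 = 1/114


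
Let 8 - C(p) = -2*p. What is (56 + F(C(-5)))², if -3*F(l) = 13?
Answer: 24025/9 ≈ 2669.4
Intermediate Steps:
C(p) = 8 + 2*p (C(p) = 8 - (-2)*p = 8 + 2*p)
F(l) = -13/3 (F(l) = -⅓*13 = -13/3)
(56 + F(C(-5)))² = (56 - 13/3)² = (155/3)² = 24025/9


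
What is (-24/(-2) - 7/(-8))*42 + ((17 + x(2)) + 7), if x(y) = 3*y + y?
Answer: 2291/4 ≈ 572.75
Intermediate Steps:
x(y) = 4*y
(-24/(-2) - 7/(-8))*42 + ((17 + x(2)) + 7) = (-24/(-2) - 7/(-8))*42 + ((17 + 4*2) + 7) = (-24*(-1/2) - 7*(-1/8))*42 + ((17 + 8) + 7) = (12 + 7/8)*42 + (25 + 7) = (103/8)*42 + 32 = 2163/4 + 32 = 2291/4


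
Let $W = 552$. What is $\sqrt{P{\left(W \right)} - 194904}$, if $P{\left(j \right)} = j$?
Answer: $4 i \sqrt{12147} \approx 440.85 i$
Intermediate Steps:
$\sqrt{P{\left(W \right)} - 194904} = \sqrt{552 - 194904} = \sqrt{-194352} = 4 i \sqrt{12147}$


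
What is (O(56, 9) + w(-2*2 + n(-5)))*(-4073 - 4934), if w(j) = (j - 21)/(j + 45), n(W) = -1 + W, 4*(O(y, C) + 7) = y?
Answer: -1927498/35 ≈ -55071.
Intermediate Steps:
O(y, C) = -7 + y/4
w(j) = (-21 + j)/(45 + j)
(O(56, 9) + w(-2*2 + n(-5)))*(-4073 - 4934) = ((-7 + (¼)*56) + (-21 + (-2*2 + (-1 - 5)))/(45 + (-2*2 + (-1 - 5))))*(-4073 - 4934) = ((-7 + 14) + (-21 + (-4 - 6))/(45 + (-4 - 6)))*(-9007) = (7 + (-21 - 10)/(45 - 10))*(-9007) = (7 - 31/35)*(-9007) = (214/35)*(-9007) = -1927498/35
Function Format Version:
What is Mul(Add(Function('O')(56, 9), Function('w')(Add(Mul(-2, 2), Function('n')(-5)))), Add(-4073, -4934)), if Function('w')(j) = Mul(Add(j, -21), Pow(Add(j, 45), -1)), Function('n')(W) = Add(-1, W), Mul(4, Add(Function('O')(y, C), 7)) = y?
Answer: Rational(-1927498, 35) ≈ -55071.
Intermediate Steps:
Function('O')(y, C) = Add(-7, Mul(Rational(1, 4), y))
Function('w')(j) = Mul(Pow(Add(45, j), -1), Add(-21, j)) (Function('w')(j) = Mul(Add(-21, j), Pow(Add(45, j), -1)) = Mul(Pow(Add(45, j), -1), Add(-21, j)))
Mul(Add(Function('O')(56, 9), Function('w')(Add(Mul(-2, 2), Function('n')(-5)))), Add(-4073, -4934)) = Mul(Add(Add(-7, Mul(Rational(1, 4), 56)), Mul(Pow(Add(45, Add(Mul(-2, 2), Add(-1, -5))), -1), Add(-21, Add(Mul(-2, 2), Add(-1, -5))))), Add(-4073, -4934)) = Mul(Add(Add(-7, 14), Mul(Pow(Add(45, Add(-4, -6)), -1), Add(-21, Add(-4, -6)))), -9007) = Mul(Add(7, Mul(Pow(Add(45, -10), -1), Add(-21, -10))), -9007) = Mul(Add(7, Mul(Pow(35, -1), -31)), -9007) = Mul(Add(7, Mul(Rational(1, 35), -31)), -9007) = Mul(Add(7, Rational(-31, 35)), -9007) = Mul(Rational(214, 35), -9007) = Rational(-1927498, 35)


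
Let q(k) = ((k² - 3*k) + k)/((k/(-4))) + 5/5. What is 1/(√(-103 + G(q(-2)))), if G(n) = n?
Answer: -I*√86/86 ≈ -0.10783*I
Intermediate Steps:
q(k) = 1 - 4*(k² - 2*k)/k (q(k) = (k² - 2*k)/((k*(-¼))) + 5*(⅕) = (k² - 2*k)/((-k/4)) + 1 = (k² - 2*k)*(-4/k) + 1 = -4*(k² - 2*k)/k + 1 = 1 - 4*(k² - 2*k)/k)
1/(√(-103 + G(q(-2)))) = 1/(√(-103 + (9 - 4*(-2)))) = 1/(√(-103 + (9 + 8))) = 1/(√(-103 + 17)) = 1/(√(-86)) = 1/(I*√86) = -I*√86/86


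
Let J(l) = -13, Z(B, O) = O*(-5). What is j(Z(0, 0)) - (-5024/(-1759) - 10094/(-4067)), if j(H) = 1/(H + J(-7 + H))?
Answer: -10277495/1897961 ≈ -5.4150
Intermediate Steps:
Z(B, O) = -5*O
j(H) = 1/(-13 + H) (j(H) = 1/(H - 13) = 1/(-13 + H))
j(Z(0, 0)) - (-5024/(-1759) - 10094/(-4067)) = 1/(-13 - 5*0) - (-5024/(-1759) - 10094/(-4067)) = 1/(-13 + 0) - (-5024*(-1/1759) - 10094*(-1/4067)) = 1/(-13) - (5024/1759 + 206/83) = -1/13 - 1*779346/145997 = -1/13 - 779346/145997 = -10277495/1897961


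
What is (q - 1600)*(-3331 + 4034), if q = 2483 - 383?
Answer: 351500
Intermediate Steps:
q = 2100
(q - 1600)*(-3331 + 4034) = (2100 - 1600)*(-3331 + 4034) = 500*703 = 351500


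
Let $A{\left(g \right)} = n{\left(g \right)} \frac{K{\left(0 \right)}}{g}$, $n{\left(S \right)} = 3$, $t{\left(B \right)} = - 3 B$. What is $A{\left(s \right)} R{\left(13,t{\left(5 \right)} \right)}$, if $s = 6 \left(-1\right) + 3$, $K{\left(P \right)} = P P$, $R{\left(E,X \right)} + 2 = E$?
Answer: $0$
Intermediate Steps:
$R{\left(E,X \right)} = -2 + E$
$K{\left(P \right)} = P^{2}$
$s = -3$ ($s = -6 + 3 = -3$)
$A{\left(g \right)} = 0$ ($A{\left(g \right)} = 3 \frac{0^{2}}{g} = 3 \frac{0}{g} = 3 \cdot 0 = 0$)
$A{\left(s \right)} R{\left(13,t{\left(5 \right)} \right)} = 0 \left(-2 + 13\right) = 0 \cdot 11 = 0$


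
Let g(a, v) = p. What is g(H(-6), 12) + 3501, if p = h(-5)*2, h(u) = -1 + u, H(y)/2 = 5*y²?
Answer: 3489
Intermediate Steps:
H(y) = 10*y² (H(y) = 2*(5*y²) = 10*y²)
p = -12 (p = (-1 - 5)*2 = -6*2 = -12)
g(a, v) = -12
g(H(-6), 12) + 3501 = -12 + 3501 = 3489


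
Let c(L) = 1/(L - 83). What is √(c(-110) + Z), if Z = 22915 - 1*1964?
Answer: √780403606/193 ≈ 144.74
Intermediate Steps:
Z = 20951 (Z = 22915 - 1964 = 20951)
c(L) = 1/(-83 + L)
√(c(-110) + Z) = √(1/(-83 - 110) + 20951) = √(1/(-193) + 20951) = √(-1/193 + 20951) = √(4043542/193) = √780403606/193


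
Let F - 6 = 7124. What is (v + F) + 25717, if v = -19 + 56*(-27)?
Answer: 31316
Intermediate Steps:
v = -1531 (v = -19 - 1512 = -1531)
F = 7130 (F = 6 + 7124 = 7130)
(v + F) + 25717 = (-1531 + 7130) + 25717 = 5599 + 25717 = 31316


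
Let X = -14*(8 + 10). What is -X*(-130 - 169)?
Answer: -75348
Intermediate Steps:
X = -252 (X = -14*18 = -252)
-X*(-130 - 169) = -(-252)*(-130 - 169) = -(-252)*(-299) = -1*75348 = -75348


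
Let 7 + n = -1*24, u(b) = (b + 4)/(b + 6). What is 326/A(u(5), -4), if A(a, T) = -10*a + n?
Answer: -3586/431 ≈ -8.3202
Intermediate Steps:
u(b) = (4 + b)/(6 + b)
n = -31 (n = -7 - 1*24 = -7 - 24 = -31)
A(a, T) = -31 - 10*a (A(a, T) = -10*a - 31 = -31 - 10*a)
326/A(u(5), -4) = 326/(-31 - 10*(4 + 5)/(6 + 5)) = 326/(-31 - 10*9/11) = 326/(-31 - 90/11) = 326/(-431/11) = 326*(-11/431) = -3586/431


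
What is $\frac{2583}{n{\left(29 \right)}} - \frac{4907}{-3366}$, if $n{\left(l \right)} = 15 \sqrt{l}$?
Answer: $\frac{4907}{3366} + \frac{861 \sqrt{29}}{145} \approx 33.435$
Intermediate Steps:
$\frac{2583}{n{\left(29 \right)}} - \frac{4907}{-3366} = \frac{2583}{15 \sqrt{29}} - \frac{4907}{-3366} = 2583 \frac{\sqrt{29}}{435} - - \frac{4907}{3366} = \frac{861 \sqrt{29}}{145} + \frac{4907}{3366} = \frac{4907}{3366} + \frac{861 \sqrt{29}}{145}$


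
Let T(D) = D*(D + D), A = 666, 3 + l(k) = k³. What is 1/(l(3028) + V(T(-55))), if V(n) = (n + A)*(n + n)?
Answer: 1/27844341549 ≈ 3.5914e-11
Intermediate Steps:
l(k) = -3 + k³
T(D) = 2*D² (T(D) = D*(2*D) = 2*D²)
V(n) = 2*n*(666 + n) (V(n) = (n + 666)*(n + n) = (666 + n)*(2*n) = 2*n*(666 + n))
1/(l(3028) + V(T(-55))) = 1/((-3 + 3028³) + 2*(2*(-55)²)*(666 + 2*(-55)²)) = 1/((-3 + 27763077952) + 2*(2*3025)*(666 + 2*3025)) = 1/(27763077949 + 2*6050*(666 + 6050)) = 1/(27763077949 + 2*6050*6716) = 1/(27763077949 + 81263600) = 1/27844341549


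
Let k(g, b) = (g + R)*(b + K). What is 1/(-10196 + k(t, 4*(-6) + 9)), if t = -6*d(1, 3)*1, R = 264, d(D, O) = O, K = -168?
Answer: -1/55214 ≈ -1.8111e-5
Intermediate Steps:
t = -18 (t = -6*3*1 = -18*1 = -18)
k(g, b) = (-168 + b)*(264 + g) (k(g, b) = (g + 264)*(b - 168) = (264 + g)*(-168 + b) = (-168 + b)*(264 + g))
1/(-10196 + k(t, 4*(-6) + 9)) = 1/(-10196 + (-44352 - 168*(-18) + 264*(4*(-6) + 9) + (4*(-6) + 9)*(-18))) = 1/(-10196 + (-44352 + 3024 + 264*(-24 + 9) + (-24 + 9)*(-18))) = 1/(-10196 + (-44352 + 3024 + 264*(-15) - 15*(-18))) = 1/(-10196 + (-44352 + 3024 - 3960 + 270)) = 1/(-10196 - 45018) = 1/(-55214) = -1/55214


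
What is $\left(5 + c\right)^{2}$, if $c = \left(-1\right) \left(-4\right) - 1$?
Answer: $64$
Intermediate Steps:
$c = 3$ ($c = 4 - 1 = 3$)
$\left(5 + c\right)^{2} = \left(5 + 3\right)^{2} = 8^{2} = 64$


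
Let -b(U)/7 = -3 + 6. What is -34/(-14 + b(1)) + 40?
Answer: 1434/35 ≈ 40.971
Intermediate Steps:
b(U) = -21 (b(U) = -7*(-3 + 6) = -7*3 = -21)
-34/(-14 + b(1)) + 40 = -34/(-14 - 21) + 40 = -34/(-35) + 40 = -34*(-1/35) + 40 = 34/35 + 40 = 1434/35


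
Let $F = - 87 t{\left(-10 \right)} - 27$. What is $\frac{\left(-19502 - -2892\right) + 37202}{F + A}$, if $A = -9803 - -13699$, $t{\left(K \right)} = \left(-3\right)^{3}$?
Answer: $\frac{10296}{3109} \approx 3.3117$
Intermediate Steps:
$t{\left(K \right)} = -27$
$A = 3896$ ($A = -9803 + 13699 = 3896$)
$F = 2322$ ($F = \left(-87\right) \left(-27\right) - 27 = 2349 - 27 = 2322$)
$\frac{\left(-19502 - -2892\right) + 37202}{F + A} = \frac{\left(-19502 - -2892\right) + 37202}{2322 + 3896} = \frac{\left(-19502 + 2892\right) + 37202}{6218} = \left(-16610 + 37202\right) \frac{1}{6218} = 20592 \cdot \frac{1}{6218} = \frac{10296}{3109}$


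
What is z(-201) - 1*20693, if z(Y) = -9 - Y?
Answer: -20501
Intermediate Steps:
z(-201) - 1*20693 = (-9 - 1*(-201)) - 1*20693 = (-9 + 201) - 20693 = 192 - 20693 = -20501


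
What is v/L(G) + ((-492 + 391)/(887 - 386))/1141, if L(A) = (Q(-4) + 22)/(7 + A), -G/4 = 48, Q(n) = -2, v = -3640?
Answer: 19247152369/571641 ≈ 33670.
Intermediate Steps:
G = -192 (G = -4*48 = -192)
L(A) = 20/(7 + A) (L(A) = (-2 + 22)/(7 + A) = 20/(7 + A))
v/L(G) + ((-492 + 391)/(887 - 386))/1141 = -3640/(20/(7 - 192)) + ((-492 + 391)/(887 - 386))/1141 = -3640/(20/(-185)) - 101/501*(1/1141) = -3640/(20*(-1/185)) - 101*1/501*(1/1141) = -3640/(-4/37) - 101/501*1/1141 = -3640*(-37/4) - 101/571641 = 33670 - 101/571641 = 19247152369/571641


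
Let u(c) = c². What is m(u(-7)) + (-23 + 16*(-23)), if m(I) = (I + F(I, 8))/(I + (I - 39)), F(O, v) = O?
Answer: -22971/59 ≈ -389.34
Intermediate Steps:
m(I) = 2*I/(-39 + 2*I) (m(I) = (I + I)/(I + (I - 39)) = (2*I)/(I + (-39 + I)) = (2*I)/(-39 + 2*I) = 2*I/(-39 + 2*I))
m(u(-7)) + (-23 + 16*(-23)) = 2*(-7)²/(-39 + 2*(-7)²) + (-23 + 16*(-23)) = 2*49/(-39 + 2*49) + (-23 - 368) = 2*49/(-39 + 98) - 391 = 2*49/59 - 391 = 2*49*(1/59) - 391 = 98/59 - 391 = -22971/59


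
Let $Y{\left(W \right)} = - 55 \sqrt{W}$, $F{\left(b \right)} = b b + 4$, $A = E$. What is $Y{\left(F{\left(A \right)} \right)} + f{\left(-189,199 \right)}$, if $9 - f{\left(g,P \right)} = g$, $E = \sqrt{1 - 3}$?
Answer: $198 - 55 \sqrt{2} \approx 120.22$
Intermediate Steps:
$E = i \sqrt{2}$ ($E = \sqrt{-2} = i \sqrt{2} \approx 1.4142 i$)
$f{\left(g,P \right)} = 9 - g$
$A = i \sqrt{2} \approx 1.4142 i$
$F{\left(b \right)} = 4 + b^{2}$ ($F{\left(b \right)} = b^{2} + 4 = 4 + b^{2}$)
$Y{\left(F{\left(A \right)} \right)} + f{\left(-189,199 \right)} = - 55 \sqrt{4 + \left(i \sqrt{2}\right)^{2}} + \left(9 - -189\right) = - 55 \sqrt{4 - 2} + \left(9 + 189\right) = - 55 \sqrt{2} + 198 = 198 - 55 \sqrt{2}$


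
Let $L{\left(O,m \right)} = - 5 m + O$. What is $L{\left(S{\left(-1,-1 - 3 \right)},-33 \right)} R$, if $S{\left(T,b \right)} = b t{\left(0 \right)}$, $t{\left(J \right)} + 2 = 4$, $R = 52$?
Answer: $8164$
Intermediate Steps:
$t{\left(J \right)} = 2$ ($t{\left(J \right)} = -2 + 4 = 2$)
$S{\left(T,b \right)} = 2 b$ ($S{\left(T,b \right)} = b 2 = 2 b$)
$L{\left(O,m \right)} = O - 5 m$
$L{\left(S{\left(-1,-1 - 3 \right)},-33 \right)} R = \left(2 \left(-1 - 3\right) - -165\right) 52 = \left(2 \left(-1 - 3\right) + 165\right) 52 = \left(2 \left(-4\right) + 165\right) 52 = \left(-8 + 165\right) 52 = 157 \cdot 52 = 8164$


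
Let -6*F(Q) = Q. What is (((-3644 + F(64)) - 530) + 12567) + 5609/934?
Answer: 23504125/2802 ≈ 8388.3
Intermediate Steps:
F(Q) = -Q/6
(((-3644 + F(64)) - 530) + 12567) + 5609/934 = (((-3644 - 1/6*64) - 530) + 12567) + 5609/934 = (((-3644 - 32/3) - 530) + 12567) + 5609*(1/934) = ((-10964/3 - 530) + 12567) + 5609/934 = (-12554/3 + 12567) + 5609/934 = 25147/3 + 5609/934 = 23504125/2802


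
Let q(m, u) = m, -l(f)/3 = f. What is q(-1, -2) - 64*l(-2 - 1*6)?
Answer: -1537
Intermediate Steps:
l(f) = -3*f
q(-1, -2) - 64*l(-2 - 1*6) = -1 - (-192)*(-2 - 1*6) = -1 - (-192)*(-2 - 6) = -1 - (-192)*(-8) = -1 - 64*24 = -1 - 1536 = -1537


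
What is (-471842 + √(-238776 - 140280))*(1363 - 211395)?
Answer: 99101918944 - 840128*I*√23691 ≈ 9.9102e+10 - 1.2931e+8*I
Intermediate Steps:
(-471842 + √(-238776 - 140280))*(1363 - 211395) = (-471842 + √(-379056))*(-210032) = (-471842 + 4*I*√23691)*(-210032) = 99101918944 - 840128*I*√23691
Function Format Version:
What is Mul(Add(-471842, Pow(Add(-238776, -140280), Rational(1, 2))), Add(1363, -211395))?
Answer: Add(99101918944, Mul(-840128, I, Pow(23691, Rational(1, 2)))) ≈ Add(9.9102e+10, Mul(-1.2931e+8, I))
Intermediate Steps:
Mul(Add(-471842, Pow(Add(-238776, -140280), Rational(1, 2))), Add(1363, -211395)) = Mul(Add(-471842, Pow(-379056, Rational(1, 2))), -210032) = Mul(Add(-471842, Mul(4, I, Pow(23691, Rational(1, 2)))), -210032) = Add(99101918944, Mul(-840128, I, Pow(23691, Rational(1, 2))))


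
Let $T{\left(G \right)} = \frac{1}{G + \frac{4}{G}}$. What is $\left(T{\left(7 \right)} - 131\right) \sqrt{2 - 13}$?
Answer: $- \frac{6936 i \sqrt{11}}{53} \approx - 434.04 i$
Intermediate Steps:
$\left(T{\left(7 \right)} - 131\right) \sqrt{2 - 13} = \left(\frac{7}{4 + 7^{2}} - 131\right) \sqrt{2 - 13} = \left(\frac{7}{4 + 49} - 131\right) \sqrt{-11} = \left(\frac{7}{53} - 131\right) i \sqrt{11} = - \frac{6936 i \sqrt{11}}{53}$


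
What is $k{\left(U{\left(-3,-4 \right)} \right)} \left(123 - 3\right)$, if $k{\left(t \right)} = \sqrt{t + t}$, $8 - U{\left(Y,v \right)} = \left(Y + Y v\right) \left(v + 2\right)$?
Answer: $240 \sqrt{13} \approx 865.33$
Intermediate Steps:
$U{\left(Y,v \right)} = 8 - \left(2 + v\right) \left(Y + Y v\right)$ ($U{\left(Y,v \right)} = 8 - \left(Y + Y v\right) \left(v + 2\right) = 8 - \left(Y + Y v\right) \left(2 + v\right) = 8 - \left(2 + v\right) \left(Y + Y v\right)$)
$k{\left(t \right)} = \sqrt{2} \sqrt{t}$ ($k{\left(t \right)} = \sqrt{2 t} = \sqrt{2} \sqrt{t}$)
$k{\left(U{\left(-3,-4 \right)} \right)} \left(123 - 3\right) = \sqrt{2} \sqrt{8 - -6 - - 3 \left(-4\right)^{2} - \left(-9\right) \left(-4\right)} \left(123 - 3\right) = \sqrt{2} \sqrt{8 + 6 - \left(-3\right) 16 - 36} \cdot 120 = \sqrt{2} \sqrt{8 + 6 + 48 - 36} \cdot 120 = \sqrt{2} \sqrt{26} \cdot 120 = 2 \sqrt{13} \cdot 120 = 240 \sqrt{13}$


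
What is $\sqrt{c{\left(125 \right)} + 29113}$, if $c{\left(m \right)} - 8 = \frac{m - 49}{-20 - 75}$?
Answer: $\frac{\sqrt{728005}}{5} \approx 170.65$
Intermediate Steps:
$c{\left(m \right)} = \frac{809}{95} - \frac{m}{95}$ ($c{\left(m \right)} = 8 + \frac{m - 49}{-20 - 75} = 8 + \frac{-49 + m}{-95} = 8 + \left(-49 + m\right) \left(- \frac{1}{95}\right) = 8 - \left(- \frac{49}{95} + \frac{m}{95}\right) = \frac{809}{95} - \frac{m}{95}$)
$\sqrt{c{\left(125 \right)} + 29113} = \sqrt{\left(\frac{809}{95} - \frac{25}{19}\right) + 29113} = \sqrt{\frac{36}{5} + 29113} = \sqrt{\frac{145601}{5}} = \frac{\sqrt{728005}}{5}$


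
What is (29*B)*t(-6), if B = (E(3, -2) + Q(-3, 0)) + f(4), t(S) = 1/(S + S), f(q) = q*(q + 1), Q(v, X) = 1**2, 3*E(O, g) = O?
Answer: -319/6 ≈ -53.167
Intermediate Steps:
E(O, g) = O/3
Q(v, X) = 1
f(q) = q*(1 + q)
t(S) = 1/(2*S)
B = 22 (B = ((1/3)*3 + 1) + 4*(1 + 4) = (1 + 1) + 4*5 = 2 + 20 = 22)
(29*B)*t(-6) = (29*22)*((1/2)/(-6)) = 638*((1/2)*(-1/6)) = 638*(-1/12) = -319/6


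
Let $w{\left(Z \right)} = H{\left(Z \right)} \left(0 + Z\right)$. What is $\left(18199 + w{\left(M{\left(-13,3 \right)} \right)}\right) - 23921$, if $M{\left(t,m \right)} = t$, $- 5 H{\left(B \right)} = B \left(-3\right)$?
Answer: $- \frac{28103}{5} \approx -5620.6$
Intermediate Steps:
$H{\left(B \right)} = \frac{3 B}{5}$ ($H{\left(B \right)} = - \frac{B \left(-3\right)}{5} = - \frac{\left(-3\right) B}{5} = \frac{3 B}{5}$)
$w{\left(Z \right)} = \frac{3 Z^{2}}{5}$ ($w{\left(Z \right)} = \frac{3 Z}{5} \left(0 + Z\right) = \frac{3 Z}{5} Z = \frac{3 Z^{2}}{5}$)
$\left(18199 + w{\left(M{\left(-13,3 \right)} \right)}\right) - 23921 = \left(18199 + \frac{3 \left(-13\right)^{2}}{5}\right) - 23921 = \left(18199 + \frac{3}{5} \cdot 169\right) - 23921 = \left(18199 + \frac{507}{5}\right) - 23921 = \frac{91502}{5} - 23921 = - \frac{28103}{5}$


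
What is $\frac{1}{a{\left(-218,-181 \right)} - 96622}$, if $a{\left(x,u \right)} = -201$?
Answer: $- \frac{1}{96823} \approx -1.0328 \cdot 10^{-5}$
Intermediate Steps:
$\frac{1}{a{\left(-218,-181 \right)} - 96622} = \frac{1}{-201 - 96622} = \frac{1}{-96823} = - \frac{1}{96823}$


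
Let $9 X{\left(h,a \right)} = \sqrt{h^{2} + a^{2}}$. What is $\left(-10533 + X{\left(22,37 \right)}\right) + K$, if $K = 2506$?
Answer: $-8027 + \frac{\sqrt{1853}}{9} \approx -8022.2$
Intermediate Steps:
$X{\left(h,a \right)} = \frac{\sqrt{a^{2} + h^{2}}}{9}$ ($X{\left(h,a \right)} = \frac{\sqrt{h^{2} + a^{2}}}{9} = \frac{\sqrt{a^{2} + h^{2}}}{9}$)
$\left(-10533 + X{\left(22,37 \right)}\right) + K = \left(-10533 + \frac{\sqrt{37^{2} + 22^{2}}}{9}\right) + 2506 = \left(-10533 + \frac{\sqrt{1369 + 484}}{9}\right) + 2506 = \left(-10533 + \frac{\sqrt{1853}}{9}\right) + 2506 = -8027 + \frac{\sqrt{1853}}{9}$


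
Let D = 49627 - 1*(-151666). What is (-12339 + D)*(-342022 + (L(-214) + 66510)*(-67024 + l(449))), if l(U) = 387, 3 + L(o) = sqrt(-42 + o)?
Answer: -837476057635874 - 201461243168*I ≈ -8.3748e+14 - 2.0146e+11*I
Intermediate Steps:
L(o) = -3 + sqrt(-42 + o)
D = 201293 (D = 49627 + 151666 = 201293)
(-12339 + D)*(-342022 + (L(-214) + 66510)*(-67024 + l(449))) = (-12339 + 201293)*(-342022 + ((-3 + sqrt(-42 - 214)) + 66510)*(-67024 + 387)) = 188954*(-342022 + ((-3 + sqrt(-256)) + 66510)*(-66637)) = 188954*(-342022 + ((-3 + 16*I) + 66510)*(-66637)) = 188954*(-342022 + (66507 + 16*I)*(-66637)) = 188954*(-342022 + (-4431826959 - 1066192*I)) = 188954*(-4432168981 - 1066192*I) = -837476057635874 - 201461243168*I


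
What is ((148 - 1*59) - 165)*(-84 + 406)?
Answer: -24472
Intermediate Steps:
((148 - 1*59) - 165)*(-84 + 406) = ((148 - 59) - 165)*322 = (89 - 165)*322 = -76*322 = -24472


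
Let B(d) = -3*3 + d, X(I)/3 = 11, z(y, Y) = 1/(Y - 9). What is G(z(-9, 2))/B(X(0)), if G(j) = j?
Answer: -1/168 ≈ -0.0059524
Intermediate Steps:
z(y, Y) = 1/(-9 + Y)
X(I) = 33 (X(I) = 3*11 = 33)
B(d) = -9 + d
G(z(-9, 2))/B(X(0)) = 1/((-9 + 2)*(-9 + 33)) = 1/(-7*24) = -⅐*1/24 = -1/168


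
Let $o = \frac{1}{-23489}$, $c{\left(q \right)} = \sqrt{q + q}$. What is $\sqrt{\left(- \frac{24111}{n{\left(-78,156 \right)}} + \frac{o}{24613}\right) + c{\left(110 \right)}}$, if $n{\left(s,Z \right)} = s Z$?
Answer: $\frac{\sqrt{1790856832109987621614 + 1807568823535836456992 \sqrt{55}}}{30063007364} \approx 4.1005$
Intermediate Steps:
$c{\left(q \right)} = \sqrt{2} \sqrt{q}$ ($c{\left(q \right)} = \sqrt{2 q} = \sqrt{2} \sqrt{q}$)
$n{\left(s,Z \right)} = Z s$
$o = - \frac{1}{23489} \approx -4.2573 \cdot 10^{-5}$
$\sqrt{\left(- \frac{24111}{n{\left(-78,156 \right)}} + \frac{o}{24613}\right) + c{\left(110 \right)}} = \sqrt{\left(- \frac{24111}{156 \left(-78\right)} - \frac{1}{23489 \cdot 24613}\right) + \sqrt{2} \sqrt{110}} = \sqrt{\left(- \frac{24111}{-12168} - \frac{1}{578134757}\right) + 2 \sqrt{55}} = \sqrt{\left(\left(-24111\right) \left(- \frac{1}{12168}\right) - \frac{1}{578134757}\right) + 2 \sqrt{55}} = \sqrt{\left(\frac{2679}{1352} - \frac{1}{578134757}\right) + 2 \sqrt{55}} = \sqrt{\frac{1548823012651}{781638191464} + 2 \sqrt{55}}$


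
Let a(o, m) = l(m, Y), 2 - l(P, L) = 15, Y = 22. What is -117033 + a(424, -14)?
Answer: -117046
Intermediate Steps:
l(P, L) = -13 (l(P, L) = 2 - 1*15 = 2 - 15 = -13)
a(o, m) = -13
-117033 + a(424, -14) = -117033 - 13 = -117046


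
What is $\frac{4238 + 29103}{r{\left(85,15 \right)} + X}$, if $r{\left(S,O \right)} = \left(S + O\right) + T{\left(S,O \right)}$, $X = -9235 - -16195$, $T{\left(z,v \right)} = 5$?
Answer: $\frac{33341}{7065} \approx 4.7192$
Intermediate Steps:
$X = 6960$ ($X = -9235 + 16195 = 6960$)
$r{\left(S,O \right)} = 5 + O + S$ ($r{\left(S,O \right)} = \left(S + O\right) + 5 = \left(O + S\right) + 5 = 5 + O + S$)
$\frac{4238 + 29103}{r{\left(85,15 \right)} + X} = \frac{4238 + 29103}{\left(5 + 15 + 85\right) + 6960} = \frac{33341}{105 + 6960} = \frac{33341}{7065}$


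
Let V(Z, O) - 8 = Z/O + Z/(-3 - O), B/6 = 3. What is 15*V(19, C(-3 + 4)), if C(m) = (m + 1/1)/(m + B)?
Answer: 322815/118 ≈ 2735.7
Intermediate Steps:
B = 18 (B = 6*3 = 18)
C(m) = (1 + m)/(18 + m) (C(m) = (m + 1/1)/(m + 18) = (m + 1)/(18 + m) = (1 + m)/(18 + m))
V(Z, O) = 8 + Z/O + Z/(-3 - O) (V(Z, O) = 8 + (Z/O + Z/(-3 - O)) = 8 + Z/O + Z/(-3 - O))
15*V(19, C(-3 + 4)) = 15*((3*19 + 8*((1 + (-3 + 4))/(18 + (-3 + 4)))² + 24*((1 + (-3 + 4))/(18 + (-3 + 4))))/((((1 + (-3 + 4))/(18 + (-3 + 4))))*(3 + (1 + (-3 + 4))/(18 + (-3 + 4))))) = 15*((57 + 8*((1 + 1)/(18 + 1))² + 24*((1 + 1)/(18 + 1)))/((((1 + 1)/(18 + 1)))*(3 + (1 + 1)/(18 + 1)))) = 15*((57 + 8*(2/19)² + 24*(2/19))/(((2/19))*(3 + 2/19))) = 15*((57 + 8*((1/19)*2)² + 24*((1/19)*2))/((((1/19)*2))*(3 + (1/19)*2))) = 15*((57 + 8*(2/19)² + 24*(2/19))/((2/19)*(3 + 2/19))) = 15*(19*(57 + 8*(4/361) + 48/19)/(2*(59/19))) = 15*((19/2)*(19/59)*(57 + 32/361 + 48/19)) = 15*((19/2)*(19/59)*(21521/361)) = 15*(21521/118) = 322815/118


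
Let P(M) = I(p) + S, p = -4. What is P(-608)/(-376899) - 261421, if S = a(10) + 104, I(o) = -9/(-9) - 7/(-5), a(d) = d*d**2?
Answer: -164215524309/628165 ≈ -2.6142e+5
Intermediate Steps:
a(d) = d**3
I(o) = 12/5 (I(o) = -9*(-1/9) - 7*(-1/5) = 1 + 7/5 = 12/5)
S = 1104 (S = 10**3 + 104 = 1000 + 104 = 1104)
P(M) = 5532/5 (P(M) = 12/5 + 1104 = 5532/5)
P(-608)/(-376899) - 261421 = (5532/5)/(-376899) - 261421 = (5532/5)*(-1/376899) - 261421 = -1844/628165 - 261421 = -164215524309/628165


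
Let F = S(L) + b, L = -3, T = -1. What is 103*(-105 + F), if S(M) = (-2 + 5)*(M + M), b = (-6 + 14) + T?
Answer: -11948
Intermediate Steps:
b = 7 (b = (-6 + 14) - 1 = 8 - 1 = 7)
S(M) = 6*M (S(M) = 3*(2*M) = 6*M)
F = -11 (F = 6*(-3) + 7 = -18 + 7 = -11)
103*(-105 + F) = 103*(-105 - 11) = 103*(-116) = -11948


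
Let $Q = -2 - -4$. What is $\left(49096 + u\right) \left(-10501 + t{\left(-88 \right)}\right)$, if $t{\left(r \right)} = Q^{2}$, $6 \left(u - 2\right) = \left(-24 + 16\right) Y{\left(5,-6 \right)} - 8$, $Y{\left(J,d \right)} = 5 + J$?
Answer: $-515227750$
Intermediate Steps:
$Q = 2$ ($Q = -2 + 4 = 2$)
$u = - \frac{38}{3}$ ($u = 2 + \frac{\left(-24 + 16\right) \left(5 + 5\right) - 8}{6} = 2 + \frac{\left(-8\right) 10 - 8}{6} = 2 + \frac{-80 - 8}{6} = 2 + \frac{1}{6} \left(-88\right) = 2 - \frac{44}{3} = - \frac{38}{3} \approx -12.667$)
$t{\left(r \right)} = 4$ ($t{\left(r \right)} = 2^{2} = 4$)
$\left(49096 + u\right) \left(-10501 + t{\left(-88 \right)}\right) = \left(49096 - \frac{38}{3}\right) \left(-10501 + 4\right) = \frac{147250}{3} \left(-10497\right) = -515227750$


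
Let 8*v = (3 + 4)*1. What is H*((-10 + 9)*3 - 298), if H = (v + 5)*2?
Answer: -14147/4 ≈ -3536.8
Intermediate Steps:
v = 7/8 (v = ((3 + 4)*1)/8 = (7*1)/8 = (⅛)*7 = 7/8 ≈ 0.87500)
H = 47/4 (H = (7/8 + 5)*2 = (47/8)*2 = 47/4 ≈ 11.750)
H*((-10 + 9)*3 - 298) = 47*((-10 + 9)*3 - 298)/4 = 47*(-1*3 - 298)/4 = 47*(-3 - 298)/4 = (47/4)*(-301) = -14147/4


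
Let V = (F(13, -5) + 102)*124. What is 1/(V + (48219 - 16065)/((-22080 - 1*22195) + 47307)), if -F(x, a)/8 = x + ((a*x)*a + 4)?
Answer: -1516/495133779 ≈ -3.0618e-6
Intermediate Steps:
F(x, a) = -32 - 8*x - 8*x*a**2 (F(x, a) = -8*(x + ((a*x)*a + 4)) = -8*(x + (x*a**2 + 4)) = -8*(x + (4 + x*a**2)) = -8*(4 + x + x*a**2) = -32 - 8*x - 8*x*a**2)
V = -326616 (V = ((-32 - 8*13 - 8*13*(-5)**2) + 102)*124 = ((-32 - 104 - 8*13*25) + 102)*124 = ((-32 - 104 - 2600) + 102)*124 = (-2736 + 102)*124 = -2634*124 = -326616)
1/(V + (48219 - 16065)/((-22080 - 1*22195) + 47307)) = 1/(-326616 + (48219 - 16065)/((-22080 - 1*22195) + 47307)) = 1/(-326616 + 32154/((-22080 - 22195) + 47307)) = 1/(-326616 + 32154/(-44275 + 47307)) = 1/(-326616 + 32154/3032) = 1/(-326616 + 32154*(1/3032)) = 1/(-326616 + 16077/1516) = 1/(-495133779/1516) = -1516/495133779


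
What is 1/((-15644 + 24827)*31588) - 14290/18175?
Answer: -829027498597/1054413915540 ≈ -0.78624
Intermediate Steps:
1/((-15644 + 24827)*31588) - 14290/18175 = (1/31588)/9183 - 14290*1/18175 = (1/9183)*(1/31588) - 2858/3635 = 1/290072604 - 2858/3635 = -829027498597/1054413915540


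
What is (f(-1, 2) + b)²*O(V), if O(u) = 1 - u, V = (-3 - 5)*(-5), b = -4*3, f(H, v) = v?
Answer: -3900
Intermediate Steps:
b = -12
V = 40 (V = -8*(-5) = 40)
(f(-1, 2) + b)²*O(V) = (2 - 12)²*(1 - 1*40) = (-10)²*(1 - 40) = 100*(-39) = -3900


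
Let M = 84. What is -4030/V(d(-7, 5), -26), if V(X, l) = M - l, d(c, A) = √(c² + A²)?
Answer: -403/11 ≈ -36.636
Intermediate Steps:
d(c, A) = √(A² + c²)
V(X, l) = 84 - l
-4030/V(d(-7, 5), -26) = -4030/(84 - 1*(-26)) = -4030/(84 + 26) = -4030/110 = -4030*1/110 = -403/11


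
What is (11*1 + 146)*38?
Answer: 5966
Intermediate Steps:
(11*1 + 146)*38 = (11 + 146)*38 = 157*38 = 5966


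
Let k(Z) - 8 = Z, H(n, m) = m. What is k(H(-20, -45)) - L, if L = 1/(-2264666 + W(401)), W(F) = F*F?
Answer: -77843004/2103865 ≈ -37.000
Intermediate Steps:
W(F) = F**2
k(Z) = 8 + Z
L = -1/2103865 (L = 1/(-2264666 + 401**2) = 1/(-2264666 + 160801) = 1/(-2103865) = -1/2103865 ≈ -4.7532e-7)
k(H(-20, -45)) - L = (8 - 45) - 1*(-1/2103865) = -37 + 1/2103865 = -77843004/2103865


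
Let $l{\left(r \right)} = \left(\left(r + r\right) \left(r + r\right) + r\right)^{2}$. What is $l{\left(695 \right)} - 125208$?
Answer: $3735696386817$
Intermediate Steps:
$l{\left(r \right)} = \left(r + 4 r^{2}\right)^{2}$ ($l{\left(r \right)} = \left(2 r 2 r + r\right)^{2} = \left(4 r^{2} + r\right)^{2} = \left(r + 4 r^{2}\right)^{2}$)
$l{\left(695 \right)} - 125208 = 695^{2} \left(1 + 4 \cdot 695\right)^{2} - 125208 = 483025 \left(1 + 2780\right)^{2} - 125208 = 483025 \cdot 2781^{2} - 125208 = 483025 \cdot 7733961 - 125208 = 3735696512025 - 125208 = 3735696386817$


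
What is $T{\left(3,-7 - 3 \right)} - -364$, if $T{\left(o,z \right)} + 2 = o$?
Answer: $365$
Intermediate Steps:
$T{\left(o,z \right)} = -2 + o$
$T{\left(3,-7 - 3 \right)} - -364 = \left(-2 + 3\right) - -364 = 1 + 364 = 365$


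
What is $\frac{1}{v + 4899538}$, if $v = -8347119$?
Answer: $- \frac{1}{3447581} \approx -2.9006 \cdot 10^{-7}$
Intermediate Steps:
$\frac{1}{v + 4899538} = \frac{1}{-8347119 + 4899538} = \frac{1}{-3447581} = - \frac{1}{3447581}$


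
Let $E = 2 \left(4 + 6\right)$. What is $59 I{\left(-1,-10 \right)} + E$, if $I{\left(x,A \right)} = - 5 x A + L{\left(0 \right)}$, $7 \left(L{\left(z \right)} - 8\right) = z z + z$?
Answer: $-2458$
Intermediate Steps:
$L{\left(z \right)} = 8 + \frac{z}{7} + \frac{z^{2}}{7}$ ($L{\left(z \right)} = 8 + \frac{z z + z}{7} = 8 + \frac{z^{2} + z}{7} = 8 + \frac{z + z^{2}}{7} = 8 + \left(\frac{z}{7} + \frac{z^{2}}{7}\right) = 8 + \frac{z}{7} + \frac{z^{2}}{7}$)
$I{\left(x,A \right)} = 8 - 5 A x$ ($I{\left(x,A \right)} = - 5 x A + \left(8 + \frac{1}{7} \cdot 0 + \frac{0^{2}}{7}\right) = - 5 A x + \left(8 + 0 + \frac{1}{7} \cdot 0\right) = - 5 A x + \left(8 + 0 + 0\right) = - 5 A x + 8 = 8 - 5 A x$)
$E = 20$ ($E = 2 \cdot 10 = 20$)
$59 I{\left(-1,-10 \right)} + E = 59 \left(8 - \left(-50\right) \left(-1\right)\right) + 20 = 59 \left(8 - 50\right) + 20 = 59 \left(-42\right) + 20 = -2478 + 20 = -2458$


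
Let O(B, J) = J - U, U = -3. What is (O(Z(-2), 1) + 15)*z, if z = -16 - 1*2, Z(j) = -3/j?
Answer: -342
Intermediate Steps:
z = -18 (z = -16 - 2 = -18)
O(B, J) = 3 + J (O(B, J) = J - 1*(-3) = J + 3 = 3 + J)
(O(Z(-2), 1) + 15)*z = ((3 + 1) + 15)*(-18) = (4 + 15)*(-18) = 19*(-18) = -342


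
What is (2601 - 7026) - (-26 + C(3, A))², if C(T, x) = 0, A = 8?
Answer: -5101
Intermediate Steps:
(2601 - 7026) - (-26 + C(3, A))² = (2601 - 7026) - (-26 + 0)² = -4425 - 1*(-26)² = -4425 - 1*676 = -4425 - 676 = -5101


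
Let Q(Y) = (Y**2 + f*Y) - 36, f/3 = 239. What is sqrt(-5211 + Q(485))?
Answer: sqrt(577723) ≈ 760.08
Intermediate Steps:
f = 717 (f = 3*239 = 717)
Q(Y) = -36 + Y**2 + 717*Y (Q(Y) = (Y**2 + 717*Y) - 36 = -36 + Y**2 + 717*Y)
sqrt(-5211 + Q(485)) = sqrt(-5211 + (-36 + 485**2 + 717*485)) = sqrt(-5211 + (-36 + 235225 + 347745)) = sqrt(-5211 + 582934) = sqrt(577723)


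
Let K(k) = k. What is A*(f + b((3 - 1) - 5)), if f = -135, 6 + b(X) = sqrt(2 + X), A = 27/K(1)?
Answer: -3807 + 27*I ≈ -3807.0 + 27.0*I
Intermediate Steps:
A = 27 (A = 27/1 = 27*1 = 27)
b(X) = -6 + sqrt(2 + X)
A*(f + b((3 - 1) - 5)) = 27*(-135 + (-6 + sqrt(2 + ((3 - 1) - 5)))) = 27*(-135 + (-6 + sqrt(2 + (2 - 5)))) = 27*(-135 + (-6 + sqrt(2 - 3))) = 27*(-135 + (-6 + sqrt(-1))) = 27*(-135 + (-6 + I)) = 27*(-141 + I) = -3807 + 27*I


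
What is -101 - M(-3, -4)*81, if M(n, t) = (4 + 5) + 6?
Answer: -1316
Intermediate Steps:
M(n, t) = 15 (M(n, t) = 9 + 6 = 15)
-101 - M(-3, -4)*81 = -101 - 15*81 = -101 - 1*1215 = -101 - 1215 = -1316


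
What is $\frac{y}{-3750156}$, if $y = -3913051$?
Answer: $\frac{3913051}{3750156} \approx 1.0434$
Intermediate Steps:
$\frac{y}{-3750156} = - \frac{3913051}{-3750156} = \left(-3913051\right) \left(- \frac{1}{3750156}\right) = \frac{3913051}{3750156}$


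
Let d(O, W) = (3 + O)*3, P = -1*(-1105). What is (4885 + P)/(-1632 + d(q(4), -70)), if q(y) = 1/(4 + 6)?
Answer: -59900/16227 ≈ -3.6914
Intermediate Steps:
q(y) = ⅒ (q(y) = 1/10 = ⅒)
P = 1105
d(O, W) = 9 + 3*O
(4885 + P)/(-1632 + d(q(4), -70)) = (4885 + 1105)/(-1632 + (9 + 3*(⅒))) = 5990/(-1632 + (9 + 3/10)) = 5990/(-1632 + 93/10) = 5990/(-16227/10) = 5990*(-10/16227) = -59900/16227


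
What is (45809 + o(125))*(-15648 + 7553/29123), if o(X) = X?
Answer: -20932544142034/29123 ≈ -7.1876e+8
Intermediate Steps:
(45809 + o(125))*(-15648 + 7553/29123) = (45809 + 125)*(-15648 + 7553/29123) = 45934*(-15648 + 7553*(1/29123)) = 45934*(-15648 + 7553/29123) = 45934*(-455709151/29123) = -20932544142034/29123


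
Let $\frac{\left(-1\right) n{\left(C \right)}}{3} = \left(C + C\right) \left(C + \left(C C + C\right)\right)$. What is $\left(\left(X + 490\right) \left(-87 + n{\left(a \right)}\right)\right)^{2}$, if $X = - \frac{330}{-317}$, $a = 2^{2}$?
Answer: $\frac{10650772518656400}{100489} \approx 1.0599 \cdot 10^{11}$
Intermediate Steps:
$a = 4$
$X = \frac{330}{317}$ ($X = \left(-330\right) \left(- \frac{1}{317}\right) = \frac{330}{317} \approx 1.041$)
$n{\left(C \right)} = - 6 C \left(C^{2} + 2 C\right)$ ($n{\left(C \right)} = - 3 \left(C + C\right) \left(C + \left(C C + C\right)\right) = - 3 \cdot 2 C \left(C + \left(C^{2} + C\right)\right) = - 3 \cdot 2 C \left(C + \left(C + C^{2}\right)\right) = - 3 \cdot 2 C \left(C^{2} + 2 C\right) = - 6 C \left(C^{2} + 2 C\right)$)
$\left(\left(X + 490\right) \left(-87 + n{\left(a \right)}\right)\right)^{2} = \left(\left(\frac{330}{317} + 490\right) \left(-87 + 6 \cdot 4^{2} \left(-2 - 4\right)\right)\right)^{2} = \left(\frac{155660 \left(-87 + 6 \cdot 16 \left(-2 - 4\right)\right)}{317}\right)^{2} = \left(\frac{155660 \left(-87 + 6 \cdot 16 \left(-6\right)\right)}{317}\right)^{2} = \left(\frac{155660 \left(-87 - 576\right)}{317}\right)^{2} = \left(\frac{155660}{317} \left(-663\right)\right)^{2} = \left(- \frac{103202580}{317}\right)^{2} = \frac{10650772518656400}{100489}$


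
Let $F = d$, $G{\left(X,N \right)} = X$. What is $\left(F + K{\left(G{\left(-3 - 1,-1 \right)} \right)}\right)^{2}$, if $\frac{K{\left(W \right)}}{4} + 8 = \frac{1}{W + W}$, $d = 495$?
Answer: $\frac{855625}{4} \approx 2.1391 \cdot 10^{5}$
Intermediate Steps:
$F = 495$
$K{\left(W \right)} = -32 + \frac{2}{W}$ ($K{\left(W \right)} = -32 + \frac{4}{W + W} = -32 + \frac{4}{2 W} = -32 + 4 \frac{1}{2 W} = -32 + \frac{2}{W}$)
$\left(F + K{\left(G{\left(-3 - 1,-1 \right)} \right)}\right)^{2} = \left(495 - \left(32 - \frac{2}{-3 - 1}\right)\right)^{2} = \left(495 - \left(32 - \frac{2}{-4}\right)\right)^{2} = \left(495 + \left(-32 + 2 \left(- \frac{1}{4}\right)\right)\right)^{2} = \left(495 - \frac{65}{2}\right)^{2} = \left(\frac{925}{2}\right)^{2} = \frac{855625}{4}$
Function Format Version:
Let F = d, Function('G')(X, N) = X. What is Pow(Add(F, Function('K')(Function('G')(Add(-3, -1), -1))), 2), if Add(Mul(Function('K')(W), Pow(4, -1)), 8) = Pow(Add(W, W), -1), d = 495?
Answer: Rational(855625, 4) ≈ 2.1391e+5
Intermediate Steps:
F = 495
Function('K')(W) = Add(-32, Mul(2, Pow(W, -1))) (Function('K')(W) = Add(-32, Mul(4, Pow(Add(W, W), -1))) = Add(-32, Mul(4, Pow(Mul(2, W), -1))) = Add(-32, Mul(4, Mul(Rational(1, 2), Pow(W, -1)))) = Add(-32, Mul(2, Pow(W, -1))))
Pow(Add(F, Function('K')(Function('G')(Add(-3, -1), -1))), 2) = Pow(Add(495, Add(-32, Mul(2, Pow(Add(-3, -1), -1)))), 2) = Pow(Add(495, Add(-32, Mul(2, Pow(-4, -1)))), 2) = Pow(Add(495, Add(-32, Mul(2, Rational(-1, 4)))), 2) = Pow(Add(495, Add(-32, Rational(-1, 2))), 2) = Pow(Add(495, Rational(-65, 2)), 2) = Pow(Rational(925, 2), 2) = Rational(855625, 4)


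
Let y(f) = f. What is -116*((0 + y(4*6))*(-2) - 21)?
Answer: 8004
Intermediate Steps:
-116*((0 + y(4*6))*(-2) - 21) = -116*((0 + 4*6)*(-2) - 21) = -116*((0 + 24)*(-2) - 21) = -116*(24*(-2) - 21) = -116*(-48 - 21) = -116*(-69) = 8004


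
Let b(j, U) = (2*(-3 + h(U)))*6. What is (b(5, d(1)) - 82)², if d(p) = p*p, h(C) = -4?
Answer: 27556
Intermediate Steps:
d(p) = p²
b(j, U) = -84 (b(j, U) = (2*(-3 - 4))*6 = (2*(-7))*6 = -14*6 = -84)
(b(5, d(1)) - 82)² = (-84 - 82)² = (-166)² = 27556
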